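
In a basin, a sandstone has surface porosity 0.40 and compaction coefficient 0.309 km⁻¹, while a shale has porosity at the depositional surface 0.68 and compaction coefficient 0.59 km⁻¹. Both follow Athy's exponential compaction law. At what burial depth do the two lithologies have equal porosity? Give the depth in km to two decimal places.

1.89 km

Set φ₀ₐ e^(−kₐd) = φ₀ᵦ e^(−kᵦd) ⇒ ln(φ₀ₐ/φ₀ᵦ) = (kₐ − kᵦ)·d
d = ln(0.4/0.68) / (0.309 − 0.59) = -0.5306 / -0.281 = 1.888 km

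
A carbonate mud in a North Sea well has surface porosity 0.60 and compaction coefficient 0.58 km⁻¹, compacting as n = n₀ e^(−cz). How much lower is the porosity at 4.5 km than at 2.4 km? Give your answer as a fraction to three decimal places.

n(2.4) = 0.6·e^(−0.58×2.4) = 0.1491
n(4.5) = 0.6·e^(−0.58×4.5) = 0.0441
Δn = 0.1491 − 0.0441 = 0.1050

0.105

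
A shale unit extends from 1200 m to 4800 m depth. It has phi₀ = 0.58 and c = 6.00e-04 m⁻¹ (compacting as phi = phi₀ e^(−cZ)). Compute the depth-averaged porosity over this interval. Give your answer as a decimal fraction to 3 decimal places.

Working in km (1 km = 1000 m; c in km⁻¹ = c in m⁻¹ × 1000):
⟨phi⟩ = (1/(Z₂−Z₁)) ∫ phi₀ e^(−cZ) dZ = phi₀·(e^(−c·Z₁) − e^(−c·Z₂)) / (c·(Z₂−Z₁))
e^(−0.6×1.2) = 0.4868; e^(−0.6×4.8) = 0.0561
⟨phi⟩ = 0.58 × (0.4868 − 0.0561) / (0.6 × 3.6) = 0.58 × 0.1994 = 0.1156

0.116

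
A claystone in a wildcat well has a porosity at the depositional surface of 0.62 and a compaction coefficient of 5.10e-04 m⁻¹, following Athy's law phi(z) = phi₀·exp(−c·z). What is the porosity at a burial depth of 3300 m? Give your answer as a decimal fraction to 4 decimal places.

Working in km (1 km = 1000 m; c in km⁻¹ = c in m⁻¹ × 1000):
phi = phi₀·exp(−c·z) = 0.62 × exp(−0.51 × 3.3) = 0.62 × exp(−1.683)
  = 0.62 × 0.1858 = 0.1152

0.1152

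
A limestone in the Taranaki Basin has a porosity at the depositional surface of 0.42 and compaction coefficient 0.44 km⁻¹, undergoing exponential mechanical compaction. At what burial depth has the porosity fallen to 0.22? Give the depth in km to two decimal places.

Invert Athy's law: d = ln(n₀/n) / c
d = ln(0.42/0.22) / 0.44 = ln(1.909) / 0.44 = 0.6466 / 0.44 = 1.470 km

1.47 km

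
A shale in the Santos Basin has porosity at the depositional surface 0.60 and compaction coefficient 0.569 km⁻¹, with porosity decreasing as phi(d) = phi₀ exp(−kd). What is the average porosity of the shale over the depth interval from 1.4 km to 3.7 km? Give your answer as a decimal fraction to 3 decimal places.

⟨phi⟩ = (1/(d₂−d₁)) ∫ phi₀ e^(−kd) dd = phi₀·(e^(−k·d₁) − e^(−k·d₂)) / (k·(d₂−d₁))
e^(−0.569×1.4) = 0.4509; e^(−0.569×3.7) = 0.1218
⟨phi⟩ = 0.6 × (0.4509 − 0.1218) / (0.569 × 2.3) = 0.6 × 0.2514 = 0.1509

0.151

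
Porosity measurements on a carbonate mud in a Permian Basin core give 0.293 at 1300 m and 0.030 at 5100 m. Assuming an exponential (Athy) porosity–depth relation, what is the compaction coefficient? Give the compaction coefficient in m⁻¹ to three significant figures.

Working in km (1 km = 1000 m; k in km⁻¹ = k in m⁻¹ × 1000):
Athy: φ(d) = φ₀ e^(−kd) ⇒ φ₁/φ₂ = e^{k(d₂−d₁)} ⇒ k = ln(φ₁/φ₂)/(d₂−d₁)
k = ln(0.293/0.03) / (5.1 − 1.3) = ln(9.767) / 3.8 = 2.2790 / 3.8 = 0.5997 km⁻¹

0.000600 m⁻¹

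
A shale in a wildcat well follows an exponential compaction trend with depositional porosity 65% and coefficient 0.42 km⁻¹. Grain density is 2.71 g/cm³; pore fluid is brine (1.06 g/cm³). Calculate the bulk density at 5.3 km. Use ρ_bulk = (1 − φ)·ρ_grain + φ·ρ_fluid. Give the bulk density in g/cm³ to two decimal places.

Porosity at depth: phi = 0.65·exp(−0.42×5.3) = 0.65×0.1080 = 0.0702
Bulk density: ρ_b = (1−phi)ρ_g + phi·ρ_f = 0.9298×2.71 + 0.0702×1.06
       = 2.520 + 0.074 = 2.594 g/cm³

2.59 g/cm³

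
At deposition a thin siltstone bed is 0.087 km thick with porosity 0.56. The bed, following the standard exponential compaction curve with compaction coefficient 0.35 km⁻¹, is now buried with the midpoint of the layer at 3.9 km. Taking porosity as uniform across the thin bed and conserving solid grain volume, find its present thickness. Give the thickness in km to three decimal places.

0.045 km

Porosity at 3.9 km: n = 0.56·exp(−0.35×3.9) = 0.1430
Solid-volume conservation: h(1−n) = h₀(1−n₀) ⇒ h = h₀·(1−n₀)/(1−n)
h = 0.087 × (1 − 0.56)/(1 − 0.1430) = 0.087 × 0.5134 = 0.0447 km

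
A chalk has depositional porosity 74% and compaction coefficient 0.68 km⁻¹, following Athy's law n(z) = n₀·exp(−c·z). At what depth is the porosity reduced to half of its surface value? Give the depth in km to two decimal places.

n/n₀ = 1/2 ⇒ exp(−c·z) = 1/2 ⇒ z = ln(2) / c
z = 0.6931 / 0.68 = 1.019 km

1.02 km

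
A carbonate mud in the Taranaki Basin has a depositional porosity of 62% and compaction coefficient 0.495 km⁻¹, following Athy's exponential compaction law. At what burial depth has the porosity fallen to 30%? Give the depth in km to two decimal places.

1.47 km

Invert Athy's law: Z = ln(φ₀/φ) / k
Z = ln(0.62/0.3) / 0.495 = ln(2.067) / 0.495 = 0.7259 / 0.495 = 1.467 km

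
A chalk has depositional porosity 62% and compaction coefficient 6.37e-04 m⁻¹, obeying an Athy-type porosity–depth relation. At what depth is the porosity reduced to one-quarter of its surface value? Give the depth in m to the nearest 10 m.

2180 m

Working in km (1 km = 1000 m; c in km⁻¹ = c in m⁻¹ × 1000):
phi/phi₀ = 1/4 ⇒ exp(−c·z) = 1/4 ⇒ z = ln(4) / c
z = 1.3863 / 0.637 = 2.176 km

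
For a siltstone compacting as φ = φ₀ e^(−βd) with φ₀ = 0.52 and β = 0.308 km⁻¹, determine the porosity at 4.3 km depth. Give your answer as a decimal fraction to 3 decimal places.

0.138

φ = φ₀·exp(−β·d) = 0.52 × exp(−0.308 × 4.3) = 0.52 × exp(−1.324)
  = 0.52 × 0.2660 = 0.1383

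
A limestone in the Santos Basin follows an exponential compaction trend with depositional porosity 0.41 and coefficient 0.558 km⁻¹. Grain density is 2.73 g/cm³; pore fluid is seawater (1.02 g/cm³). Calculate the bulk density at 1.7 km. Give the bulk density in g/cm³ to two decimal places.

2.46 g/cm³

Porosity at depth: n = 0.41·exp(−0.558×1.7) = 0.41×0.3873 = 0.1588
Bulk density: ρ_b = (1−n)ρ_g + n·ρ_f = 0.8412×2.73 + 0.1588×1.02
       = 2.297 + 0.162 = 2.458 g/cm³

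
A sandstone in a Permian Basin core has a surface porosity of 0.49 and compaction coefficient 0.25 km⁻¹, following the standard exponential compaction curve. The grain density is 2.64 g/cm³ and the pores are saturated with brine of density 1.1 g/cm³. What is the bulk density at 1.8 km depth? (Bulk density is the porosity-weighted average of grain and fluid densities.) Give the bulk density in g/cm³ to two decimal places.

Porosity at depth: phi = 0.49·exp(−0.25×1.8) = 0.49×0.6376 = 0.3124
Bulk density: ρ_b = (1−phi)ρ_g + phi·ρ_f = 0.6876×2.64 + 0.3124×1.1
       = 1.815 + 0.344 = 2.159 g/cm³

2.16 g/cm³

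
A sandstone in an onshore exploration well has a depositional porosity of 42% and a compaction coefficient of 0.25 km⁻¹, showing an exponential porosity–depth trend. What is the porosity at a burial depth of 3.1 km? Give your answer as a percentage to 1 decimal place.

19.3%

n = n₀·exp(−k·z) = 0.42 × exp(−0.25 × 3.1) = 0.42 × exp(−0.775)
  = 0.42 × 0.4607 = 0.1935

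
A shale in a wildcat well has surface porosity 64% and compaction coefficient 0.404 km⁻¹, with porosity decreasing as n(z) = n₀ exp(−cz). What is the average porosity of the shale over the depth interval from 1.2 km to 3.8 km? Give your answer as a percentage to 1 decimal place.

24.4%

⟨n⟩ = (1/(z₂−z₁)) ∫ n₀ e^(−cz) dz = n₀·(e^(−c·z₁) − e^(−c·z₂)) / (c·(z₂−z₁))
e^(−0.404×1.2) = 0.6158; e^(−0.404×3.8) = 0.2154
⟨n⟩ = 0.64 × (0.6158 − 0.2154) / (0.404 × 2.6) = 0.64 × 0.3812 = 0.2440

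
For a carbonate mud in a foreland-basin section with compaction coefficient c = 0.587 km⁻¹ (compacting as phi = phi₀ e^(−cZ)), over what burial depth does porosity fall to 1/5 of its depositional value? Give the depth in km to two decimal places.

2.74 km

phi/phi₀ = 1/5 ⇒ exp(−c·Z) = 1/5 ⇒ Z = ln(5) / c
Z = 1.6094 / 0.587 = 2.742 km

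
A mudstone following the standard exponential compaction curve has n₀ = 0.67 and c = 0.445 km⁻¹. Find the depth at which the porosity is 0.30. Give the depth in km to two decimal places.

1.81 km

Invert Athy's law: z = ln(n₀/n) / c
z = ln(0.67/0.3) / 0.445 = ln(2.233) / 0.445 = 0.8035 / 0.445 = 1.806 km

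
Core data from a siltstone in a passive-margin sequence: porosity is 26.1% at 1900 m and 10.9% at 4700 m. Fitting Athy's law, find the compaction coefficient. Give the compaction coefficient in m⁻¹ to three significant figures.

0.000312 m⁻¹

Working in km (1 km = 1000 m; β in km⁻¹ = β in m⁻¹ × 1000):
Athy: n(Z) = n₀ e^(−βZ) ⇒ n₁/n₂ = e^{β(Z₂−Z₁)} ⇒ β = ln(n₁/n₂)/(Z₂−Z₁)
β = ln(0.261/0.109) / (4.7 − 1.9) = ln(2.394) / 2.8 = 0.8732 / 2.8 = 0.3118 km⁻¹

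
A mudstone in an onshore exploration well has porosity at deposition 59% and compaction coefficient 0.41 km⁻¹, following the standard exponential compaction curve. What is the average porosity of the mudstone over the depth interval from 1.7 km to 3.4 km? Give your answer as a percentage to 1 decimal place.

21.2%

⟨n⟩ = (1/(Z₂−Z₁)) ∫ n₀ e^(−cZ) dZ = n₀·(e^(−c·Z₁) − e^(−c·Z₂)) / (c·(Z₂−Z₁))
e^(−0.41×1.7) = 0.4981; e^(−0.41×3.4) = 0.2481
⟨n⟩ = 0.59 × (0.4981 − 0.2481) / (0.41 × 1.7) = 0.59 × 0.3587 = 0.2116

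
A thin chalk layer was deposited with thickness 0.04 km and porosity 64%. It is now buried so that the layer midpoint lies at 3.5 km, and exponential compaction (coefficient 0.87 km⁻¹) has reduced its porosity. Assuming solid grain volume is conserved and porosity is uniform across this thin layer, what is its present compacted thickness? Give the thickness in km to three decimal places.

Porosity at 3.5 km: phi = 0.64·exp(−0.87×3.5) = 0.0305
Solid-volume conservation: h(1−phi) = h₀(1−phi₀) ⇒ h = h₀·(1−phi₀)/(1−phi)
h = 0.04 × (1 − 0.64)/(1 − 0.0305) = 0.04 × 0.3713 = 0.0149 km

0.015 km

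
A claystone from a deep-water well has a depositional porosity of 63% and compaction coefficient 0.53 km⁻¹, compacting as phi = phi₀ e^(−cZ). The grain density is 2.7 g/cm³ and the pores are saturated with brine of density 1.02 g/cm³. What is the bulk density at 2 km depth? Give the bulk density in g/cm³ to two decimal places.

2.33 g/cm³

Porosity at depth: phi = 0.63·exp(−0.53×2) = 0.63×0.3465 = 0.2183
Bulk density: ρ_b = (1−phi)ρ_g + phi·ρ_f = 0.7817×2.7 + 0.2183×1.02
       = 2.111 + 0.223 = 2.333 g/cm³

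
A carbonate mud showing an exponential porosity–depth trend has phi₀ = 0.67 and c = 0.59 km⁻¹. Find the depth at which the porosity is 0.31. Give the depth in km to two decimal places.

Invert Athy's law: Z = ln(phi₀/phi) / c
Z = ln(0.67/0.31) / 0.59 = ln(2.161) / 0.59 = 0.7707 / 0.59 = 1.306 km

1.31 km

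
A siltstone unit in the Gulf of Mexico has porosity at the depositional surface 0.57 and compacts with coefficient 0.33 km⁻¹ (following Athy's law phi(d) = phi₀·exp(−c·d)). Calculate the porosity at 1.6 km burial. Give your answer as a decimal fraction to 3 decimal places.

phi = phi₀·exp(−c·d) = 0.57 × exp(−0.33 × 1.6) = 0.57 × exp(−0.528)
  = 0.57 × 0.5898 = 0.3362

0.336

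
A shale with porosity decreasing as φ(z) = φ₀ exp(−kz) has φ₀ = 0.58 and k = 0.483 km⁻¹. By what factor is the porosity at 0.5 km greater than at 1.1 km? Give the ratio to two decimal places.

φ(z₁)/φ(z₂) = e^(−k·z₁)/e^(−k·z₂) = e^{k(z₂−z₁)}
= exp(0.483 × 0.6) = exp(0.2898) = 1.3362

1.34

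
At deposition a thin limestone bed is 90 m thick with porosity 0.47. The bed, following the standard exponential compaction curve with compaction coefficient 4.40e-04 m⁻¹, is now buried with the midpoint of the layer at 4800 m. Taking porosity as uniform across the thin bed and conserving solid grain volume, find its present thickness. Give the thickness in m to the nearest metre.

51 m

Working in km (1 km = 1000 m; k in km⁻¹ = k in m⁻¹ × 1000):
Porosity at 4.8 km: n = 0.47·exp(−0.44×4.8) = 0.0569
Solid-volume conservation: h(1−n) = h₀(1−n₀) ⇒ h = h₀·(1−n₀)/(1−n)
h = 0.09 × (1 − 0.47)/(1 − 0.0569) = 0.09 × 0.5620 = 0.0506 km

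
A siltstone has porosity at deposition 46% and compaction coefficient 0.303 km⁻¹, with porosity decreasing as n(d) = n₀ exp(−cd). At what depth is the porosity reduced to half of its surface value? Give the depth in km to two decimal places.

n/n₀ = 1/2 ⇒ exp(−c·d) = 1/2 ⇒ d = ln(2) / c
d = 0.6931 / 0.303 = 2.288 km

2.29 km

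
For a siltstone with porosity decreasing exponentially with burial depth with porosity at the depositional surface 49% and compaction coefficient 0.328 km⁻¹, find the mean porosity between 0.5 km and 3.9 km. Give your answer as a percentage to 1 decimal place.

⟨φ⟩ = (1/(z₂−z₁)) ∫ φ₀ e^(−βz) dz = φ₀·(e^(−β·z₁) − e^(−β·z₂)) / (β·(z₂−z₁))
e^(−0.328×0.5) = 0.8487; e^(−0.328×3.9) = 0.2783
⟨φ⟩ = 0.49 × (0.8487 − 0.2783) / (0.328 × 3.4) = 0.49 × 0.5116 = 0.2507

25.1%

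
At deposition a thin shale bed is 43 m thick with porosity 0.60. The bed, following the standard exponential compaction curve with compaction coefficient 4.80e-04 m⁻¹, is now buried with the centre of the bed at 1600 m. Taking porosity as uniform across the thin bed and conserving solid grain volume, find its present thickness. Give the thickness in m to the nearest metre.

Working in km (1 km = 1000 m; c in km⁻¹ = c in m⁻¹ × 1000):
Porosity at 1.6 km: φ = 0.6·exp(−0.48×1.6) = 0.2784
Solid-volume conservation: h(1−φ) = h₀(1−φ₀) ⇒ h = h₀·(1−φ₀)/(1−φ)
h = 0.043 × (1 − 0.6)/(1 − 0.2784) = 0.043 × 0.5543 = 0.0238 km

24 m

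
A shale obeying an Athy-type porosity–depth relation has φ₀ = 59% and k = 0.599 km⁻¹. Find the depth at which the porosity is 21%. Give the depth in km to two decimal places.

Invert Athy's law: Z = ln(φ₀/φ) / k
Z = ln(0.59/0.21) / 0.599 = ln(2.81) / 0.599 = 1.0330 / 0.599 = 1.725 km

1.72 km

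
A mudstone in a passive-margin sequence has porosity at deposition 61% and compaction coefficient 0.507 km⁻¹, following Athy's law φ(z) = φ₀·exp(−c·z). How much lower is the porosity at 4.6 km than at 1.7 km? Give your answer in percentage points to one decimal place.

19.8 percentage points

φ(1.7) = 0.61·e^(−0.507×1.7) = 0.2576
φ(4.6) = 0.61·e^(−0.507×4.6) = 0.0592
Δφ = 0.2576 − 0.0592 = 0.1984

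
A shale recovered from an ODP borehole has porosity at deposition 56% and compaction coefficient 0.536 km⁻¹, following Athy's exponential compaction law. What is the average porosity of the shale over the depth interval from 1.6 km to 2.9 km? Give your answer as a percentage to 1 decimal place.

⟨n⟩ = (1/(d₂−d₁)) ∫ n₀ e^(−βd) dd = n₀·(e^(−β·d₁) − e^(−β·d₂)) / (β·(d₂−d₁))
e^(−0.536×1.6) = 0.4242; e^(−0.536×2.9) = 0.2113
⟨n⟩ = 0.56 × (0.4242 − 0.2113) / (0.536 × 1.3) = 0.56 × 0.3055 = 0.1711

17.1%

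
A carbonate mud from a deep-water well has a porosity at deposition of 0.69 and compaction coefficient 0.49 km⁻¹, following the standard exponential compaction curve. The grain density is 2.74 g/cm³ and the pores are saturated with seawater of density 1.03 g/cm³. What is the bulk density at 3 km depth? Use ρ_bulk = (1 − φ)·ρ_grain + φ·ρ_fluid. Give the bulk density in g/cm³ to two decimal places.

Porosity at depth: phi = 0.69·exp(−0.49×3) = 0.69×0.2299 = 0.1586
Bulk density: ρ_b = (1−phi)ρ_g + phi·ρ_f = 0.8414×2.74 + 0.1586×1.03
       = 2.305 + 0.163 = 2.469 g/cm³

2.47 g/cm³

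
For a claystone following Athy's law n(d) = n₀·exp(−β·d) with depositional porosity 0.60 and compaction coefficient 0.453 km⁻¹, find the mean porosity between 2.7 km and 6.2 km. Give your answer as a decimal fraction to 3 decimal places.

0.089

⟨n⟩ = (1/(d₂−d₁)) ∫ n₀ e^(−βd) dd = n₀·(e^(−β·d₁) − e^(−β·d₂)) / (β·(d₂−d₁))
e^(−0.453×2.7) = 0.2943; e^(−0.453×6.2) = 0.0603
⟨n⟩ = 0.6 × (0.2943 − 0.0603) / (0.453 × 3.5) = 0.6 × 0.1476 = 0.0886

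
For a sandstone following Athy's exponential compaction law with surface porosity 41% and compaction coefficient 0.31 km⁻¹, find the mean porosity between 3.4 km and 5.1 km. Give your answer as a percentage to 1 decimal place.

⟨n⟩ = (1/(Z₂−Z₁)) ∫ n₀ e^(−cZ) dZ = n₀·(e^(−c·Z₁) − e^(−c·Z₂)) / (c·(Z₂−Z₁))
e^(−0.31×3.4) = 0.3485; e^(−0.31×5.1) = 0.2058
⟨n⟩ = 0.41 × (0.3485 − 0.2058) / (0.31 × 1.7) = 0.41 × 0.2709 = 0.1111

11.1%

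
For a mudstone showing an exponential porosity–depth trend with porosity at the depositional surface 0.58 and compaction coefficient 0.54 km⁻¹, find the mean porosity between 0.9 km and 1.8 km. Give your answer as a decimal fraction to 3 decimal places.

⟨φ⟩ = (1/(d₂−d₁)) ∫ φ₀ e^(−kd) dd = φ₀·(e^(−k·d₁) − e^(−k·d₂)) / (k·(d₂−d₁))
e^(−0.54×0.9) = 0.6151; e^(−0.54×1.8) = 0.3783
⟨φ⟩ = 0.58 × (0.6151 − 0.3783) / (0.54 × 0.9) = 0.58 × 0.4872 = 0.2825

0.283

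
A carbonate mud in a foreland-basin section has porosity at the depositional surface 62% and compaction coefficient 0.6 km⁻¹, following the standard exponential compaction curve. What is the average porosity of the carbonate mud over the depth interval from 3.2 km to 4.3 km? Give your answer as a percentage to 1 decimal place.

6.7%

⟨n⟩ = (1/(z₂−z₁)) ∫ n₀ e^(−βz) dz = n₀·(e^(−β·z₁) − e^(−β·z₂)) / (β·(z₂−z₁))
e^(−0.6×3.2) = 0.1466; e^(−0.6×4.3) = 0.0758
⟨n⟩ = 0.62 × (0.1466 − 0.0758) / (0.6 × 1.1) = 0.62 × 0.1073 = 0.0665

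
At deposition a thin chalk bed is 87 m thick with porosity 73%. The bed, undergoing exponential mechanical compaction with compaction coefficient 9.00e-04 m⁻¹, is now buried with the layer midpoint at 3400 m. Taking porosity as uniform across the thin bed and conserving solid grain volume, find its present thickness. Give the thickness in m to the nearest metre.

Working in km (1 km = 1000 m; β in km⁻¹ = β in m⁻¹ × 1000):
Porosity at 3.4 km: n = 0.73·exp(−0.9×3.4) = 0.0342
Solid-volume conservation: h(1−n) = h₀(1−n₀) ⇒ h = h₀·(1−n₀)/(1−n)
h = 0.087 × (1 − 0.73)/(1 − 0.0342) = 0.087 × 0.2796 = 0.0243 km

24 m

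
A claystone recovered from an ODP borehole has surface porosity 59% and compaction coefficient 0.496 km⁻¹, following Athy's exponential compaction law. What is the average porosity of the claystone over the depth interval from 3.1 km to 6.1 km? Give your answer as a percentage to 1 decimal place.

⟨n⟩ = (1/(z₂−z₁)) ∫ n₀ e^(−βz) dz = n₀·(e^(−β·z₁) − e^(−β·z₂)) / (β·(z₂−z₁))
e^(−0.496×3.1) = 0.2149; e^(−0.496×6.1) = 0.0485
⟨n⟩ = 0.59 × (0.2149 − 0.0485) / (0.496 × 3) = 0.59 × 0.1118 = 0.0660

6.6%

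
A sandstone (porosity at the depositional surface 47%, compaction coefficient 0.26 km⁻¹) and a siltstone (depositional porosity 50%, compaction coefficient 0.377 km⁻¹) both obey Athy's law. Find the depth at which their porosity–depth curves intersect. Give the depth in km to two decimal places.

0.53 km

Set n₀ₐ e^(−kₐz) = n₀ᵦ e^(−kᵦz) ⇒ ln(n₀ₐ/n₀ᵦ) = (kₐ − kᵦ)·z
z = ln(0.47/0.5) / (0.26 − 0.377) = -0.0619 / -0.117 = 0.529 km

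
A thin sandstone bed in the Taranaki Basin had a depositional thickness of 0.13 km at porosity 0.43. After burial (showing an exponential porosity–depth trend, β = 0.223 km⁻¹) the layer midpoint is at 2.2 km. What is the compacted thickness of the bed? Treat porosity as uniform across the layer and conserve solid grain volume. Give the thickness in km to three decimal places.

0.101 km

Porosity at 2.2 km: n = 0.43·exp(−0.223×2.2) = 0.2633
Solid-volume conservation: h(1−n) = h₀(1−n₀) ⇒ h = h₀·(1−n₀)/(1−n)
h = 0.13 × (1 − 0.43)/(1 − 0.2633) = 0.13 × 0.7737 = 0.1006 km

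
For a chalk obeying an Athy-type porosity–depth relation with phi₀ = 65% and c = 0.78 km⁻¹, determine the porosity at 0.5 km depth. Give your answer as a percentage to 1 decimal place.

phi = phi₀·exp(−c·Z) = 0.65 × exp(−0.78 × 0.5) = 0.65 × exp(−0.39)
  = 0.65 × 0.6771 = 0.4401

44.0%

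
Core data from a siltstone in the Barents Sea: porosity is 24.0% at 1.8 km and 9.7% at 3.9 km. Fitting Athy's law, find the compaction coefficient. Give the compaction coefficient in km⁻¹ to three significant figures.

0.431 km⁻¹

Athy: n(z) = n₀ e^(−cz) ⇒ n₁/n₂ = e^{c(z₂−z₁)} ⇒ c = ln(n₁/n₂)/(z₂−z₁)
c = ln(0.24/0.097) / (3.9 − 1.8) = ln(2.474) / 2.1 = 0.9059 / 2.1 = 0.4314 km⁻¹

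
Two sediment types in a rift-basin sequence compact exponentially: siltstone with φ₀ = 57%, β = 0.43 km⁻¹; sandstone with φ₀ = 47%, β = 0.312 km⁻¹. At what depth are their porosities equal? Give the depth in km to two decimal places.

Set φ₀ₐ e^(−βₐz) = φ₀ᵦ e^(−βᵦz) ⇒ ln(φ₀ₐ/φ₀ᵦ) = (βₐ − βᵦ)·z
z = ln(0.57/0.47) / (0.43 − 0.312) = 0.1929 / 0.118 = 1.635 km

1.63 km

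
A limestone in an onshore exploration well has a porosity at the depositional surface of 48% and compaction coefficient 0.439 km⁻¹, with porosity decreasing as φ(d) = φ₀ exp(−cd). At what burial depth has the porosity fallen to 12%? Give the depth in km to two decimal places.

3.16 km

Invert Athy's law: d = ln(φ₀/φ) / c
d = ln(0.48/0.12) / 0.439 = ln(4) / 0.439 = 1.3863 / 0.439 = 3.158 km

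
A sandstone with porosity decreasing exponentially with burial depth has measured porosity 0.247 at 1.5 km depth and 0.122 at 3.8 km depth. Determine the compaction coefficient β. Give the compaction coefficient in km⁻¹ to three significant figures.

0.307 km⁻¹

Athy: phi(z) = phi₀ e^(−βz) ⇒ phi₁/phi₂ = e^{β(z₂−z₁)} ⇒ β = ln(phi₁/phi₂)/(z₂−z₁)
β = ln(0.247/0.122) / (3.8 − 1.5) = ln(2.025) / 2.3 = 0.7054 / 2.3 = 0.3067 km⁻¹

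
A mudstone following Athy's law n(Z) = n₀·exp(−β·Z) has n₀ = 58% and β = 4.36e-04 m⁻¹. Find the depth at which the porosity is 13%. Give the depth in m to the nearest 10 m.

3430 m

Working in km (1 km = 1000 m; β in km⁻¹ = β in m⁻¹ × 1000):
Invert Athy's law: Z = ln(n₀/n) / β
Z = ln(0.58/0.13) / 0.436 = ln(4.462) / 0.436 = 1.4955 / 0.436 = 3.430 km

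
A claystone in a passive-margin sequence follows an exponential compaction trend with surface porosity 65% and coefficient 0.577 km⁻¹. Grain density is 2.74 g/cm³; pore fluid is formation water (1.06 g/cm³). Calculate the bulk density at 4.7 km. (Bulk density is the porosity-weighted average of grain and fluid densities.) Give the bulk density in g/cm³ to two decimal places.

Porosity at depth: phi = 0.65·exp(−0.577×4.7) = 0.65×0.0664 = 0.0432
Bulk density: ρ_b = (1−phi)ρ_g + phi·ρ_f = 0.9568×2.74 + 0.0432×1.06
       = 2.622 + 0.046 = 2.667 g/cm³

2.67 g/cm³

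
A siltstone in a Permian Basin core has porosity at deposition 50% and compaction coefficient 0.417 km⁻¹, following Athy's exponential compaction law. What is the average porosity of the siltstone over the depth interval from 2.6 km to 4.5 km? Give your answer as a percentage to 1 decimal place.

11.7%

⟨φ⟩ = (1/(d₂−d₁)) ∫ φ₀ e^(−cd) dd = φ₀·(e^(−c·d₁) − e^(−c·d₂)) / (c·(d₂−d₁))
e^(−0.417×2.6) = 0.3382; e^(−0.417×4.5) = 0.1531
⟨φ⟩ = 0.5 × (0.3382 − 0.1531) / (0.417 × 1.9) = 0.5 × 0.2336 = 0.1168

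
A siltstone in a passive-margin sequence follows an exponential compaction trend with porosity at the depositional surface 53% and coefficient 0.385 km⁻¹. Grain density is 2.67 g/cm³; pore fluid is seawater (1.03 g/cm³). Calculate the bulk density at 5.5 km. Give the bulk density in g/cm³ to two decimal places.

2.57 g/cm³

Porosity at depth: φ = 0.53·exp(−0.385×5.5) = 0.53×0.1203 = 0.0638
Bulk density: ρ_b = (1−φ)ρ_g + φ·ρ_f = 0.9362×2.67 + 0.0638×1.03
       = 2.500 + 0.066 = 2.565 g/cm³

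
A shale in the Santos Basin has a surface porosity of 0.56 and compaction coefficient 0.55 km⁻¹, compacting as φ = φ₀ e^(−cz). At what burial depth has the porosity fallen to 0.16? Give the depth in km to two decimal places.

2.28 km

Invert Athy's law: z = ln(φ₀/φ) / c
z = ln(0.56/0.16) / 0.55 = ln(3.5) / 0.55 = 1.2528 / 0.55 = 2.278 km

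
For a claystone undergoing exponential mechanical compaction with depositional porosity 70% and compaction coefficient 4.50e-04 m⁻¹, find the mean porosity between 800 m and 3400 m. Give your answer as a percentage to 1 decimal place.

28.8%

Working in km (1 km = 1000 m; c in km⁻¹ = c in m⁻¹ × 1000):
⟨n⟩ = (1/(d₂−d₁)) ∫ n₀ e^(−cd) dd = n₀·(e^(−c·d₁) − e^(−c·d₂)) / (c·(d₂−d₁))
e^(−0.45×0.8) = 0.6977; e^(−0.45×3.4) = 0.2165
⟨n⟩ = 0.7 × (0.6977 − 0.2165) / (0.45 × 2.6) = 0.7 × 0.4112 = 0.2879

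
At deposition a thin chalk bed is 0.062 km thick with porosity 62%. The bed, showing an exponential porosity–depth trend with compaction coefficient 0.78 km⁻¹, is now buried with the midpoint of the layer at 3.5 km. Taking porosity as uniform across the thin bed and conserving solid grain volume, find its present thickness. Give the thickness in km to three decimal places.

Porosity at 3.5 km: φ = 0.62·exp(−0.78×3.5) = 0.0404
Solid-volume conservation: h(1−φ) = h₀(1−φ₀) ⇒ h = h₀·(1−φ₀)/(1−φ)
h = 0.062 × (1 − 0.62)/(1 − 0.0404) = 0.062 × 0.3960 = 0.0246 km

0.025 km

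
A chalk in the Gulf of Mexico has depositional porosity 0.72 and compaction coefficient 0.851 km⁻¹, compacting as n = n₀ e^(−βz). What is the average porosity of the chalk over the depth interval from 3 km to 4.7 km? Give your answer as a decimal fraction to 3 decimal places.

⟨n⟩ = (1/(z₂−z₁)) ∫ n₀ e^(−βz) dz = n₀·(e^(−β·z₁) − e^(−β·z₂)) / (β·(z₂−z₁))
e^(−0.851×3) = 0.0778; e^(−0.851×4.7) = 0.0183
⟨n⟩ = 0.72 × (0.0778 − 0.0183) / (0.851 × 1.7) = 0.72 × 0.0411 = 0.0296

0.030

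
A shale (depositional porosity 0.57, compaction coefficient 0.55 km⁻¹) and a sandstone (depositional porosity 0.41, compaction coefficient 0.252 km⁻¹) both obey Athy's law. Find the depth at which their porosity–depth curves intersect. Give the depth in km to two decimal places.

1.11 km

Set n₀ₐ e^(−kₐZ) = n₀ᵦ e^(−kᵦZ) ⇒ ln(n₀ₐ/n₀ᵦ) = (kₐ − kᵦ)·Z
Z = ln(0.57/0.41) / (0.55 − 0.252) = 0.3295 / 0.298 = 1.106 km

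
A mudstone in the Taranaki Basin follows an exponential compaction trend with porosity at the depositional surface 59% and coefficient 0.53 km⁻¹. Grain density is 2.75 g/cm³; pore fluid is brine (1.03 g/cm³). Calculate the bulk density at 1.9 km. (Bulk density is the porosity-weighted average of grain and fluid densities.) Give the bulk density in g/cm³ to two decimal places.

Porosity at depth: n = 0.59·exp(−0.53×1.9) = 0.59×0.3653 = 0.2155
Bulk density: ρ_b = (1−n)ρ_g + n·ρ_f = 0.7845×2.75 + 0.2155×1.03
       = 2.157 + 0.222 = 2.379 g/cm³

2.38 g/cm³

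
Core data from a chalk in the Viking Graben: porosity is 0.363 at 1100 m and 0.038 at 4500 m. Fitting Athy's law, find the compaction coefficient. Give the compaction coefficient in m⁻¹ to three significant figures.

0.000664 m⁻¹

Working in km (1 km = 1000 m; β in km⁻¹ = β in m⁻¹ × 1000):
Athy: n(d) = n₀ e^(−βd) ⇒ n₁/n₂ = e^{β(d₂−d₁)} ⇒ β = ln(n₁/n₂)/(d₂−d₁)
β = ln(0.363/0.038) / (4.5 − 1.1) = ln(9.553) / 3.4 = 2.2568 / 3.4 = 0.6638 km⁻¹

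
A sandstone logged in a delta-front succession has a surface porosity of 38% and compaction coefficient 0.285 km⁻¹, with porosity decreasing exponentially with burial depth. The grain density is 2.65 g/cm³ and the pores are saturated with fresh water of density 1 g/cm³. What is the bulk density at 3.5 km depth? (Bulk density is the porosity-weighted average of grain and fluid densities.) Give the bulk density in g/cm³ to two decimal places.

Porosity at depth: n = 0.38·exp(−0.285×3.5) = 0.38×0.3688 = 0.1401
Bulk density: ρ_b = (1−n)ρ_g + n·ρ_f = 0.8599×2.65 + 0.1401×1
       = 2.279 + 0.140 = 2.419 g/cm³

2.42 g/cm³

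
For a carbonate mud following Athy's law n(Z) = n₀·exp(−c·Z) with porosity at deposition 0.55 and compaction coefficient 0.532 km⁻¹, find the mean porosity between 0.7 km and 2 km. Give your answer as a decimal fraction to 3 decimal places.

0.274

⟨n⟩ = (1/(Z₂−Z₁)) ∫ n₀ e^(−cZ) dZ = n₀·(e^(−c·Z₁) − e^(−c·Z₂)) / (c·(Z₂−Z₁))
e^(−0.532×0.7) = 0.6891; e^(−0.532×2) = 0.3451
⟨n⟩ = 0.55 × (0.6891 − 0.3451) / (0.532 × 1.3) = 0.55 × 0.4974 = 0.2736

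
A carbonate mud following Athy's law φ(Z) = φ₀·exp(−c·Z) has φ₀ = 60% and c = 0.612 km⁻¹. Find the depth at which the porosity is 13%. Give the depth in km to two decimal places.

Invert Athy's law: Z = ln(φ₀/φ) / c
Z = ln(0.6/0.13) / 0.612 = ln(4.615) / 0.612 = 1.5294 / 0.612 = 2.499 km

2.50 km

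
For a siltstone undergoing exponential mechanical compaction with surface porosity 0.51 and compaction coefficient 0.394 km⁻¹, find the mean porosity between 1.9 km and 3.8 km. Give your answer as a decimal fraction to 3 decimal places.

⟨φ⟩ = (1/(d₂−d₁)) ∫ φ₀ e^(−βd) dd = φ₀·(e^(−β·d₁) − e^(−β·d₂)) / (β·(d₂−d₁))
e^(−0.394×1.9) = 0.4730; e^(−0.394×3.8) = 0.2238
⟨φ⟩ = 0.51 × (0.4730 − 0.2238) / (0.394 × 1.9) = 0.51 × 0.3330 = 0.1698

0.170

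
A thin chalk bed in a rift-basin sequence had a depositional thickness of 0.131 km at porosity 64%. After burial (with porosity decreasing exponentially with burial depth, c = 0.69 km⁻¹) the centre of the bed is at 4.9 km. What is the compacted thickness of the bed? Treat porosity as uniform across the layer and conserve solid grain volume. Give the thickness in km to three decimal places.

Porosity at 4.9 km: n = 0.64·exp(−0.69×4.9) = 0.0218
Solid-volume conservation: h(1−n) = h₀(1−n₀) ⇒ h = h₀·(1−n₀)/(1−n)
h = 0.131 × (1 − 0.64)/(1 − 0.0218) = 0.131 × 0.3680 = 0.0482 km

0.048 km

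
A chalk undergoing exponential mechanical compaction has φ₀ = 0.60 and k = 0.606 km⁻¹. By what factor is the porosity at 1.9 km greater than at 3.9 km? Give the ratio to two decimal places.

3.36

φ(d₁)/φ(d₂) = e^(−k·d₁)/e^(−k·d₂) = e^{k(d₂−d₁)}
= exp(0.606 × 2) = exp(1.212) = 3.3602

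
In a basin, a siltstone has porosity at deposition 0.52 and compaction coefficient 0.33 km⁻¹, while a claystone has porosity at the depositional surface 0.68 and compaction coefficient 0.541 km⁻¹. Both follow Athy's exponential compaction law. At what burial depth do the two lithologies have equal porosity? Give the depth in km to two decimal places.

1.27 km

Set φ₀ₐ e^(−kₐZ) = φ₀ᵦ e^(−kᵦZ) ⇒ ln(φ₀ₐ/φ₀ᵦ) = (kₐ − kᵦ)·Z
Z = ln(0.52/0.68) / (0.33 − 0.541) = -0.2683 / -0.211 = 1.271 km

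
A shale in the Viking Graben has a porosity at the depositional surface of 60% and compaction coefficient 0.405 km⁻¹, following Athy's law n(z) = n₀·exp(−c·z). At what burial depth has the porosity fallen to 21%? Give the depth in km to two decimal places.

2.59 km

Invert Athy's law: z = ln(n₀/n) / c
z = ln(0.6/0.21) / 0.405 = ln(2.857) / 0.405 = 1.0498 / 0.405 = 2.592 km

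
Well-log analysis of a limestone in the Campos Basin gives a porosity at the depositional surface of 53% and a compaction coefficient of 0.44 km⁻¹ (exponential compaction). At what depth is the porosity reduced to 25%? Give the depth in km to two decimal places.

Invert Athy's law: Z = ln(n₀/n) / β
Z = ln(0.53/0.25) / 0.44 = ln(2.12) / 0.44 = 0.7514 / 0.44 = 1.708 km

1.71 km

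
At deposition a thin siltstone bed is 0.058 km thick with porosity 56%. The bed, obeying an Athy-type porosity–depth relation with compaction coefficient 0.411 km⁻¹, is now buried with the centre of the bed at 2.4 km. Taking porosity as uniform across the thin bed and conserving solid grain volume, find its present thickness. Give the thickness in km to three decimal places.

Porosity at 2.4 km: φ = 0.56·exp(−0.411×2.4) = 0.2088
Solid-volume conservation: h(1−φ) = h₀(1−φ₀) ⇒ h = h₀·(1−φ₀)/(1−φ)
h = 0.058 × (1 − 0.56)/(1 − 0.2088) = 0.058 × 0.5561 = 0.0323 km

0.032 km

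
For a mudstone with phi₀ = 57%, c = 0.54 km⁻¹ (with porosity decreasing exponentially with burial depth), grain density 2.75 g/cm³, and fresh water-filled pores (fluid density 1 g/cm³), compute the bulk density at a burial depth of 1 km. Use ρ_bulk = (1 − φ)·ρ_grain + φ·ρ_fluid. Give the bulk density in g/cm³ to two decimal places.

2.17 g/cm³

Porosity at depth: phi = 0.57·exp(−0.54×1) = 0.57×0.5827 = 0.3322
Bulk density: ρ_b = (1−phi)ρ_g + phi·ρ_f = 0.6678×2.75 + 0.3322×1
       = 1.837 + 0.332 = 2.169 g/cm³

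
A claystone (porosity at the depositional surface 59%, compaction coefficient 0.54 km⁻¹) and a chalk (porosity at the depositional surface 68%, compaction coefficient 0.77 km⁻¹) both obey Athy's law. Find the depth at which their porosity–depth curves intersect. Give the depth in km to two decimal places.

Set φ₀ₐ e^(−kₐZ) = φ₀ᵦ e^(−kᵦZ) ⇒ ln(φ₀ₐ/φ₀ᵦ) = (kₐ − kᵦ)·Z
Z = ln(0.59/0.68) / (0.54 − 0.77) = -0.1420 / -0.23 = 0.617 km

0.62 km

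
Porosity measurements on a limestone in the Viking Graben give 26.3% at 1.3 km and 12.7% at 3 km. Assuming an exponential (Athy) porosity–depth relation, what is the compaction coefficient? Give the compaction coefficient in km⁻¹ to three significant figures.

Athy: n(z) = n₀ e^(−cz) ⇒ n₁/n₂ = e^{c(z₂−z₁)} ⇒ c = ln(n₁/n₂)/(z₂−z₁)
c = ln(0.263/0.127) / (3 − 1.3) = ln(2.071) / 1.7 = 0.7280 / 1.7 = 0.4282 km⁻¹

0.428 km⁻¹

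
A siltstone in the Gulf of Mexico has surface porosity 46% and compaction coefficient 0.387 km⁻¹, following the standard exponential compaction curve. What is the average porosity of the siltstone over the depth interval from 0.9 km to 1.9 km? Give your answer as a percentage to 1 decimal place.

26.9%

⟨n⟩ = (1/(d₂−d₁)) ∫ n₀ e^(−kd) dd = n₀·(e^(−k·d₁) − e^(−k·d₂)) / (k·(d₂−d₁))
e^(−0.387×0.9) = 0.7059; e^(−0.387×1.9) = 0.4794
⟨n⟩ = 0.46 × (0.7059 − 0.4794) / (0.387 × 1) = 0.46 × 0.5853 = 0.2693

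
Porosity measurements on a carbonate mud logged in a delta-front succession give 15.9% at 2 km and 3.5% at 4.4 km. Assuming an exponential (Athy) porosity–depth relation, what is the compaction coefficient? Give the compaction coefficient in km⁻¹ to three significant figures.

Athy: n(Z) = n₀ e^(−βZ) ⇒ n₁/n₂ = e^{β(Z₂−Z₁)} ⇒ β = ln(n₁/n₂)/(Z₂−Z₁)
β = ln(0.159/0.035) / (4.4 − 2) = ln(4.543) / 2.4 = 1.5136 / 2.4 = 0.6306 km⁻¹

0.631 km⁻¹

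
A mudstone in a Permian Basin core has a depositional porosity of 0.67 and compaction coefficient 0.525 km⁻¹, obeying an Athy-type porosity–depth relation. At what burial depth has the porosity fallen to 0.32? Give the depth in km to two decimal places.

Invert Athy's law: Z = ln(φ₀/φ) / c
Z = ln(0.67/0.32) / 0.525 = ln(2.094) / 0.525 = 0.7390 / 0.525 = 1.408 km

1.41 km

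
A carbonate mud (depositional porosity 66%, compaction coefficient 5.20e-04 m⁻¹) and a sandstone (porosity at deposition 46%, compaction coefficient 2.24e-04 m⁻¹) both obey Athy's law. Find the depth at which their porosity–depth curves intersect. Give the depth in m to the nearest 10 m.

1220 m

Working in km (1 km = 1000 m; k in km⁻¹ = k in m⁻¹ × 1000):
Set n₀ₐ e^(−kₐz) = n₀ᵦ e^(−kᵦz) ⇒ ln(n₀ₐ/n₀ᵦ) = (kₐ − kᵦ)·z
z = ln(0.66/0.46) / (0.52 − 0.224) = 0.3610 / 0.296 = 1.220 km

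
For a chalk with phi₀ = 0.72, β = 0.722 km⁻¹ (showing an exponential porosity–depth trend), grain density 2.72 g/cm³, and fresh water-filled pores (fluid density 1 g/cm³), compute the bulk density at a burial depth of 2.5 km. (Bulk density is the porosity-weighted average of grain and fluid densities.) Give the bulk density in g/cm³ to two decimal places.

Porosity at depth: phi = 0.72·exp(−0.722×2.5) = 0.72×0.1645 = 0.1184
Bulk density: ρ_b = (1−phi)ρ_g + phi·ρ_f = 0.8816×2.72 + 0.1184×1
       = 2.398 + 0.118 = 2.516 g/cm³

2.52 g/cm³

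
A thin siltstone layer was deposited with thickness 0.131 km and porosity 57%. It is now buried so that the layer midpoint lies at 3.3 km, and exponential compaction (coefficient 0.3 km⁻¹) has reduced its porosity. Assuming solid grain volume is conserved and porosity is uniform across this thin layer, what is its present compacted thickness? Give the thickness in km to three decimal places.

0.071 km

Porosity at 3.3 km: φ = 0.57·exp(−0.3×3.3) = 0.2118
Solid-volume conservation: h(1−φ) = h₀(1−φ₀) ⇒ h = h₀·(1−φ₀)/(1−φ)
h = 0.131 × (1 − 0.57)/(1 − 0.2118) = 0.131 × 0.5455 = 0.0715 km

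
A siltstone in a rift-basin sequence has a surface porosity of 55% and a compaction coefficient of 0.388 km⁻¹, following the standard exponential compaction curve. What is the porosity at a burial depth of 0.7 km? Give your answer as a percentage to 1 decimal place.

φ = φ₀·exp(−c·Z) = 0.55 × exp(−0.388 × 0.7) = 0.55 × exp(−0.2716)
  = 0.55 × 0.7622 = 0.4192

41.9%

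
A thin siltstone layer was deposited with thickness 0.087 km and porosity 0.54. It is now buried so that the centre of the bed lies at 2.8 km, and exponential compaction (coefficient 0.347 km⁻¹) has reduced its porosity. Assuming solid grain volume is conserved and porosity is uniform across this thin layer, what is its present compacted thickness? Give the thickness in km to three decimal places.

0.050 km

Porosity at 2.8 km: phi = 0.54·exp(−0.347×2.8) = 0.2044
Solid-volume conservation: h(1−phi) = h₀(1−phi₀) ⇒ h = h₀·(1−phi₀)/(1−phi)
h = 0.087 × (1 − 0.54)/(1 − 0.2044) = 0.087 × 0.5782 = 0.0503 km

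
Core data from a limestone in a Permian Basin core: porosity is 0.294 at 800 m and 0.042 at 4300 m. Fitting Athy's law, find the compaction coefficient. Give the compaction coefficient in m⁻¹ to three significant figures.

0.000556 m⁻¹

Working in km (1 km = 1000 m; k in km⁻¹ = k in m⁻¹ × 1000):
Athy: n(z) = n₀ e^(−kz) ⇒ n₁/n₂ = e^{k(z₂−z₁)} ⇒ k = ln(n₁/n₂)/(z₂−z₁)
k = ln(0.294/0.042) / (4.3 − 0.8) = ln(7) / 3.5 = 1.9459 / 3.5 = 0.556 km⁻¹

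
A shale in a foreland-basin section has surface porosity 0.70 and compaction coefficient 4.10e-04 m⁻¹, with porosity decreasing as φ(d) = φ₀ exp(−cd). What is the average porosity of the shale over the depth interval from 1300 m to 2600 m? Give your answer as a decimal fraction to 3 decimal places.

0.318

Working in km (1 km = 1000 m; c in km⁻¹ = c in m⁻¹ × 1000):
⟨φ⟩ = (1/(d₂−d₁)) ∫ φ₀ e^(−cd) dd = φ₀·(e^(−c·d₁) − e^(−c·d₂)) / (c·(d₂−d₁))
e^(−0.41×1.3) = 0.5868; e^(−0.41×2.6) = 0.3444
⟨φ⟩ = 0.7 × (0.5868 − 0.3444) / (0.41 × 1.3) = 0.7 × 0.4549 = 0.3184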